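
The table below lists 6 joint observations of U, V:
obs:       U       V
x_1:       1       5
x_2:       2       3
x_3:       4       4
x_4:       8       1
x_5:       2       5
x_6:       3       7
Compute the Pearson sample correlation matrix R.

Step 1 — column means:
  mean(U) = (1 + 2 + 4 + 8 + 2 + 3) / 6 = 20/6 = 3.3333
  mean(V) = (5 + 3 + 4 + 1 + 5 + 7) / 6 = 25/6 = 4.1667

Step 2 — sample variances and covariances s[i,j] = (1/(n-1)) · Σ_k (x_{k,i} - mean_i) · (x_{k,j} - mean_j), with n-1 = 5:
  s[U,U] = ((-2.3333)·(-2.3333) + (-1.3333)·(-1.3333) + (0.6667)·(0.6667) + (4.6667)·(4.6667) + (-1.3333)·(-1.3333) + (-0.3333)·(-0.3333)) / 5 = 31.3333/5 = 6.2667
  s[U,V] = ((-2.3333)·(0.8333) + (-1.3333)·(-1.1667) + (0.6667)·(-0.1667) + (4.6667)·(-3.1667) + (-1.3333)·(0.8333) + (-0.3333)·(2.8333)) / 5 = -17.3333/5 = -3.4667
  s[V,V] = ((0.8333)·(0.8333) + (-1.1667)·(-1.1667) + (-0.1667)·(-0.1667) + (-3.1667)·(-3.1667) + (0.8333)·(0.8333) + (2.8333)·(2.8333)) / 5 = 20.8333/5 = 4.1667
  Sample standard deviations s_i = √(s[i,i]):
  s(U) = √(6.2667) = 2.5033
  s(V) = √(4.1667) = 2.0412

Step 3 — r_{ij} = s_{ij} / (s_i · s_j):
  r[U,U] = 1 (diagonal).
  r[U,V] = -3.4667 / (2.5033 · 2.0412) = -3.4667 / 5.1099 = -0.6784
  r[V,V] = 1 (diagonal).

R is symmetric with unit diagonal. Assembling:

R = [[1, -0.6784],
 [-0.6784, 1]]


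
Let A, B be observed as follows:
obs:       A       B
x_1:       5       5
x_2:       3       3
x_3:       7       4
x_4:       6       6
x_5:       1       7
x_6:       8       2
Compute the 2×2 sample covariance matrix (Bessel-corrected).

Step 1 — column means:
  mean(A) = (5 + 3 + 7 + 6 + 1 + 8) / 6 = 30/6 = 5
  mean(B) = (5 + 3 + 4 + 6 + 7 + 2) / 6 = 27/6 = 4.5

Step 2 — sample covariance S[i,j] = (1/(n-1)) · Σ_k (x_{k,i} - mean_i) · (x_{k,j} - mean_j), with n-1 = 5.
  S[A,A] = ((0)·(0) + (-2)·(-2) + (2)·(2) + (1)·(1) + (-4)·(-4) + (3)·(3)) / 5 = 34/5 = 6.8
  S[A,B] = ((0)·(0.5) + (-2)·(-1.5) + (2)·(-0.5) + (1)·(1.5) + (-4)·(2.5) + (3)·(-2.5)) / 5 = -14/5 = -2.8
  S[B,B] = ((0.5)·(0.5) + (-1.5)·(-1.5) + (-0.5)·(-0.5) + (1.5)·(1.5) + (2.5)·(2.5) + (-2.5)·(-2.5)) / 5 = 17.5/5 = 3.5

S is symmetric (S[j,i] = S[i,j]). Assembling:

S = [[6.8, -2.8],
 [-2.8, 3.5]]


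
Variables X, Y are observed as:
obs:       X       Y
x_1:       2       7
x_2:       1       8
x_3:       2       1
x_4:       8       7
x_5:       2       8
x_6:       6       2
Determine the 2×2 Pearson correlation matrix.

Step 1 — column means:
  mean(X) = (2 + 1 + 2 + 8 + 2 + 6) / 6 = 21/6 = 3.5
  mean(Y) = (7 + 8 + 1 + 7 + 8 + 2) / 6 = 33/6 = 5.5

Step 2 — sample variances and covariances s[i,j] = (1/(n-1)) · Σ_k (x_{k,i} - mean_i) · (x_{k,j} - mean_j), with n-1 = 5:
  s[X,X] = ((-1.5)·(-1.5) + (-2.5)·(-2.5) + (-1.5)·(-1.5) + (4.5)·(4.5) + (-1.5)·(-1.5) + (2.5)·(2.5)) / 5 = 39.5/5 = 7.9
  s[X,Y] = ((-1.5)·(1.5) + (-2.5)·(2.5) + (-1.5)·(-4.5) + (4.5)·(1.5) + (-1.5)·(2.5) + (2.5)·(-3.5)) / 5 = -7.5/5 = -1.5
  s[Y,Y] = ((1.5)·(1.5) + (2.5)·(2.5) + (-4.5)·(-4.5) + (1.5)·(1.5) + (2.5)·(2.5) + (-3.5)·(-3.5)) / 5 = 49.5/5 = 9.9
  Sample standard deviations s_i = √(s[i,i]):
  s(X) = √(7.9) = 2.8107
  s(Y) = √(9.9) = 3.1464

Step 3 — r_{ij} = s_{ij} / (s_i · s_j):
  r[X,X] = 1 (diagonal).
  r[X,Y] = -1.5 / (2.8107 · 3.1464) = -1.5 / 8.8436 = -0.1696
  r[Y,Y] = 1 (diagonal).

R is symmetric with unit diagonal. Assembling:

R = [[1, -0.1696],
 [-0.1696, 1]]


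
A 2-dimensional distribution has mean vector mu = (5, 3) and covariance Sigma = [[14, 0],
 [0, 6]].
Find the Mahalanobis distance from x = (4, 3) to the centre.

Step 1 — centre the observation: (x - mu) = (-1, 0).

Step 2 — invert Sigma. det(Sigma) = 14·6 - (0)² = 84.
  Sigma^{-1} = (1/det) · [[d, -b], [-b, a]] = [[0.0714, 0],
 [0, 0.1667]].

Step 3 — form the quadratic (x - mu)^T · Sigma^{-1} · (x - mu):
  Sigma^{-1} · (x - mu) = (-0.0714, 0).
  (x - mu)^T · [Sigma^{-1} · (x - mu)] = (-1)·(-0.0714) + (0)·(0) = 0.0714.

Step 4 — take square root: d = √(0.0714) ≈ 0.2673.

d(x, mu) = √(0.0714) ≈ 0.2673


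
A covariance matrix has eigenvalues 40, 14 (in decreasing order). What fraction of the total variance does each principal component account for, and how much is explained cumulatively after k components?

Step 1 — total variance = trace(Sigma) = Σ λ_i = 40 + 14 = 54.

Step 2 — fraction explained by component i = λ_i / Σ λ:
  PC1: 40/54 = 0.7407
  PC2: 14/54 = 0.2593

Step 3 — cumulative fraction after k components = (λ_1 + ... + λ_k) / Σ λ:
  k = 1: 40/54 = 0.7407
  k = 2: (40 + 14)/54 = 54/54 = 1

Summary (fraction, with percent):

explained: PC1 0.7407 (74.07%), PC2 0.2593 (25.93%);  cumulative: 0.7407, 1


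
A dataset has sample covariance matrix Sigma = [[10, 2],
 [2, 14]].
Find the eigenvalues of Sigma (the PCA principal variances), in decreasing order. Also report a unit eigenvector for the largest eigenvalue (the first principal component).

Step 1 — characteristic polynomial of 2×2 Sigma:
  det(Sigma - λI) = λ² - trace · λ + det = 0.
  trace = 10 + 14 = 24, det = 10·14 - (2)² = 136.
Step 2 — discriminant:
  Δ = trace² - 4·det = 576 - 544 = 32.
Step 3 — eigenvalues:
  λ = (trace ± √Δ)/2 = (24 ± 5.6569)/2,
  λ_1 = 14.8284,  λ_2 = 9.1716.

Step 4 — unit eigenvector for λ_1: solve (Sigma - λ_1 I)v = 0. First row:
  (10 - 14.8284)·v_x + (2)·v_y = 0, i.e. (-4.8284)·v_x + (2)·v_y = 0,
  so v ∝ (b, λ_1 - a) = (2, 4.8284) = u.
  ||u|| = √((2)² + (4.8284)²) = √(27.3137) ≈ 5.2263,
  v_1 = u/||u|| ≈ (0.3827, 0.9239) (||v_1|| = 1).

λ_1 = 14.8284,  λ_2 = 9.1716;  v_1 ≈ (0.3827, 0.9239)


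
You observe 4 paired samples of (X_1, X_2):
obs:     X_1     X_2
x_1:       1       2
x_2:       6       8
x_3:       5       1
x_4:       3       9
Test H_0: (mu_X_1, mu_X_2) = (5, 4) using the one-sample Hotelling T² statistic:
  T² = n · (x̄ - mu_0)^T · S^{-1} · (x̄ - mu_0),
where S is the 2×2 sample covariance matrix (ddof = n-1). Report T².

Step 1 — sample mean vector:
  mean(X_1) = (1 + 6 + 5 + 3) / 4 = 15/4 = 3.75
  mean(X_2) = (2 + 8 + 1 + 9) / 4 = 20/4 = 5
  x̄ = (3.75, 5),  deviation x̄ - mu_0 = (3.75, 5) - (5, 4) = (-1.25, 1).

Step 2 — sample covariance matrix, S[i,j] = (1/(n-1)) · Σ_k (x_{k,i} - mean_i) · (x_{k,j} - mean_j), divisor n-1 = 3:
  S[X_1,X_1] = ((-2.75)·(-2.75) + (2.25)·(2.25) + (1.25)·(1.25) + (-0.75)·(-0.75)) / 3 = 14.75/3 = 4.9167
  S[X_1,X_2] = ((-2.75)·(-3) + (2.25)·(3) + (1.25)·(-4) + (-0.75)·(4)) / 3 = 7/3 = 2.3333
  S[X_2,X_2] = ((-3)·(-3) + (3)·(3) + (-4)·(-4) + (4)·(4)) / 3 = 50/3 = 16.6667
  S = [[4.9167, 2.3333],
 [2.3333, 16.6667]].

Step 3 — invert S. det(S) = 4.9167·16.6667 - (2.3333)² = 76.5.
  S^{-1} = (1/det) · [[d, -b], [-b, a]] = [[0.2179, -0.0305],
 [-0.0305, 0.0643]].

Step 4 — quadratic form (x̄ - mu_0)^T · S^{-1} · (x̄ - mu_0):
  S^{-1} · (x̄ - mu_0) = (-0.3028, 0.1024),
  (x̄ - mu_0)^T · [...] = (-1.25)·(-0.3028) + (1)·(0.1024) = 0.4809.

Step 5 — scale by n: T² = 4 · 0.4809 = 1.9237.

T² ≈ 1.9237


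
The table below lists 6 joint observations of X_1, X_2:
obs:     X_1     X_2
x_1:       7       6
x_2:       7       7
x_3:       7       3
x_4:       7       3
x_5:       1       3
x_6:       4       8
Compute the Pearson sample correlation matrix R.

Step 1 — column means:
  mean(X_1) = (7 + 7 + 7 + 7 + 1 + 4) / 6 = 33/6 = 5.5
  mean(X_2) = (6 + 7 + 3 + 3 + 3 + 8) / 6 = 30/6 = 5

Step 2 — sample variances and covariances s[i,j] = (1/(n-1)) · Σ_k (x_{k,i} - mean_i) · (x_{k,j} - mean_j), with n-1 = 5:
  s[X_1,X_1] = ((1.5)·(1.5) + (1.5)·(1.5) + (1.5)·(1.5) + (1.5)·(1.5) + (-4.5)·(-4.5) + (-1.5)·(-1.5)) / 5 = 31.5/5 = 6.3
  s[X_1,X_2] = ((1.5)·(1) + (1.5)·(2) + (1.5)·(-2) + (1.5)·(-2) + (-4.5)·(-2) + (-1.5)·(3)) / 5 = 3/5 = 0.6
  s[X_2,X_2] = ((1)·(1) + (2)·(2) + (-2)·(-2) + (-2)·(-2) + (-2)·(-2) + (3)·(3)) / 5 = 26/5 = 5.2
  Sample standard deviations s_i = √(s[i,i]):
  s(X_1) = √(6.3) = 2.51
  s(X_2) = √(5.2) = 2.2804

Step 3 — r_{ij} = s_{ij} / (s_i · s_j):
  r[X_1,X_1] = 1 (diagonal).
  r[X_1,X_2] = 0.6 / (2.51 · 2.2804) = 0.6 / 5.7236 = 0.1048
  r[X_2,X_2] = 1 (diagonal).

R is symmetric with unit diagonal. Assembling:

R = [[1, 0.1048],
 [0.1048, 1]]


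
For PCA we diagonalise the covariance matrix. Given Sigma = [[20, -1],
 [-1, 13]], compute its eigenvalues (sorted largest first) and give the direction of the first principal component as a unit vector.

Step 1 — characteristic polynomial of 2×2 Sigma:
  det(Sigma - λI) = λ² - trace · λ + det = 0.
  trace = 20 + 13 = 33, det = 20·13 - (-1)² = 259.
Step 2 — discriminant:
  Δ = trace² - 4·det = 1089 - 1036 = 53.
Step 3 — eigenvalues:
  λ = (trace ± √Δ)/2 = (33 ± 7.2801)/2,
  λ_1 = 20.1401,  λ_2 = 12.8599.

Step 4 — unit eigenvector for λ_1: solve (Sigma - λ_1 I)v = 0. First row:
  (20 - 20.1401)·v_x + (-1)·v_y = 0, i.e. (-0.1401)·v_x + (-1)·v_y = 0,
  so v ∝ (b, λ_1 - a) = (-1, 0.1401); multiply by -1 so the first entry is positive: u = (1, -0.1401).
  ||u|| = √((1)² + (-0.1401)²) = √(1.0196) ≈ 1.0098,
  v_1 = u/||u|| ≈ (0.9903, -0.1387) (||v_1|| = 1).

λ_1 = 20.1401,  λ_2 = 12.8599;  v_1 ≈ (0.9903, -0.1387)


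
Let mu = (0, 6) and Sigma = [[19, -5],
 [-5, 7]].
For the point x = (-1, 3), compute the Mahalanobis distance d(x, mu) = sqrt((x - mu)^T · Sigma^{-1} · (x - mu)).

Step 1 — centre the observation: (x - mu) = (-1, -3).

Step 2 — invert Sigma. det(Sigma) = 19·7 - (-5)² = 108.
  Sigma^{-1} = (1/det) · [[d, -b], [-b, a]] = [[0.0648, 0.0463],
 [0.0463, 0.1759]].

Step 3 — form the quadratic (x - mu)^T · Sigma^{-1} · (x - mu):
  Sigma^{-1} · (x - mu) = (-0.2037, -0.5741).
  (x - mu)^T · [Sigma^{-1} · (x - mu)] = (-1)·(-0.2037) + (-3)·(-0.5741) = 1.9259.

Step 4 — take square root: d = √(1.9259) ≈ 1.3878.

d(x, mu) = √(1.9259) ≈ 1.3878


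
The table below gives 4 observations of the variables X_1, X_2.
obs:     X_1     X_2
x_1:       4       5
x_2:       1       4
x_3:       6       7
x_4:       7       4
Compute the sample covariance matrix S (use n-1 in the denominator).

Step 1 — column means:
  mean(X_1) = (4 + 1 + 6 + 7) / 4 = 18/4 = 4.5
  mean(X_2) = (5 + 4 + 7 + 4) / 4 = 20/4 = 5

Step 2 — sample covariance S[i,j] = (1/(n-1)) · Σ_k (x_{k,i} - mean_i) · (x_{k,j} - mean_j), with n-1 = 3.
  S[X_1,X_1] = ((-0.5)·(-0.5) + (-3.5)·(-3.5) + (1.5)·(1.5) + (2.5)·(2.5)) / 3 = 21/3 = 7
  S[X_1,X_2] = ((-0.5)·(0) + (-3.5)·(-1) + (1.5)·(2) + (2.5)·(-1)) / 3 = 4/3 = 1.3333
  S[X_2,X_2] = ((0)·(0) + (-1)·(-1) + (2)·(2) + (-1)·(-1)) / 3 = 6/3 = 2

S is symmetric (S[j,i] = S[i,j]). Assembling:

S = [[7, 1.3333],
 [1.3333, 2]]


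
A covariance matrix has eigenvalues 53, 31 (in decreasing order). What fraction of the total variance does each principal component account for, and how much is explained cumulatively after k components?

Step 1 — total variance = trace(Sigma) = Σ λ_i = 53 + 31 = 84.

Step 2 — fraction explained by component i = λ_i / Σ λ:
  PC1: 53/84 = 0.631
  PC2: 31/84 = 0.369

Step 3 — cumulative fraction after k components = (λ_1 + ... + λ_k) / Σ λ:
  k = 1: 53/84 = 0.631
  k = 2: (53 + 31)/84 = 84/84 = 1

Summary (fraction, with percent):

explained: PC1 0.631 (63.1%), PC2 0.369 (36.9%);  cumulative: 0.631, 1


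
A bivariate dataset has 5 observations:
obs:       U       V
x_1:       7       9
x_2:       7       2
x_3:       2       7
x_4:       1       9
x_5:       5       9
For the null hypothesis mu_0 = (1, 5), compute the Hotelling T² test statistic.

Step 1 — sample mean vector:
  mean(U) = (7 + 7 + 2 + 1 + 5) / 5 = 22/5 = 4.4
  mean(V) = (9 + 2 + 7 + 9 + 9) / 5 = 36/5 = 7.2
  x̄ = (4.4, 7.2),  deviation x̄ - mu_0 = (4.4, 7.2) - (1, 5) = (3.4, 2.2).

Step 2 — sample covariance matrix, S[i,j] = (1/(n-1)) · Σ_k (x_{k,i} - mean_i) · (x_{k,j} - mean_j), divisor n-1 = 4:
  S[U,U] = ((2.6)·(2.6) + (2.6)·(2.6) + (-2.4)·(-2.4) + (-3.4)·(-3.4) + (0.6)·(0.6)) / 4 = 31.2/4 = 7.8
  S[U,V] = ((2.6)·(1.8) + (2.6)·(-5.2) + (-2.4)·(-0.2) + (-3.4)·(1.8) + (0.6)·(1.8)) / 4 = -13.4/4 = -3.35
  S[V,V] = ((1.8)·(1.8) + (-5.2)·(-5.2) + (-0.2)·(-0.2) + (1.8)·(1.8) + (1.8)·(1.8)) / 4 = 36.8/4 = 9.2
  S = [[7.8, -3.35],
 [-3.35, 9.2]].

Step 3 — invert S. det(S) = 7.8·9.2 - (-3.35)² = 60.5375.
  S^{-1} = (1/det) · [[d, -b], [-b, a]] = [[0.152, 0.0553],
 [0.0553, 0.1288]].

Step 4 — quadratic form (x̄ - mu_0)^T · S^{-1} · (x̄ - mu_0):
  S^{-1} · (x̄ - mu_0) = (0.6384, 0.4716),
  (x̄ - mu_0)^T · [...] = (3.4)·(0.6384) + (2.2)·(0.4716) = 3.2083.

Step 5 — scale by n: T² = 5 · 3.2083 = 16.0413.

T² ≈ 16.0413


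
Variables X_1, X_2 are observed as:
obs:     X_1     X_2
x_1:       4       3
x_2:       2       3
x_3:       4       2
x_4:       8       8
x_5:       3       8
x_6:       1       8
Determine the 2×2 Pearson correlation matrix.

Step 1 — column means:
  mean(X_1) = (4 + 2 + 4 + 8 + 3 + 1) / 6 = 22/6 = 3.6667
  mean(X_2) = (3 + 3 + 2 + 8 + 8 + 8) / 6 = 32/6 = 5.3333

Step 2 — sample variances and covariances s[i,j] = (1/(n-1)) · Σ_k (x_{k,i} - mean_i) · (x_{k,j} - mean_j), with n-1 = 5:
  s[X_1,X_1] = ((0.3333)·(0.3333) + (-1.6667)·(-1.6667) + (0.3333)·(0.3333) + (4.3333)·(4.3333) + (-0.6667)·(-0.6667) + (-2.6667)·(-2.6667)) / 5 = 29.3333/5 = 5.8667
  s[X_1,X_2] = ((0.3333)·(-2.3333) + (-1.6667)·(-2.3333) + (0.3333)·(-3.3333) + (4.3333)·(2.6667) + (-0.6667)·(2.6667) + (-2.6667)·(2.6667)) / 5 = 4.6667/5 = 0.9333
  s[X_2,X_2] = ((-2.3333)·(-2.3333) + (-2.3333)·(-2.3333) + (-3.3333)·(-3.3333) + (2.6667)·(2.6667) + (2.6667)·(2.6667) + (2.6667)·(2.6667)) / 5 = 43.3333/5 = 8.6667
  Sample standard deviations s_i = √(s[i,i]):
  s(X_1) = √(5.8667) = 2.4221
  s(X_2) = √(8.6667) = 2.9439

Step 3 — r_{ij} = s_{ij} / (s_i · s_j):
  r[X_1,X_1] = 1 (diagonal).
  r[X_1,X_2] = 0.9333 / (2.4221 · 2.9439) = 0.9333 / 7.1305 = 0.1309
  r[X_2,X_2] = 1 (diagonal).

R is symmetric with unit diagonal. Assembling:

R = [[1, 0.1309],
 [0.1309, 1]]


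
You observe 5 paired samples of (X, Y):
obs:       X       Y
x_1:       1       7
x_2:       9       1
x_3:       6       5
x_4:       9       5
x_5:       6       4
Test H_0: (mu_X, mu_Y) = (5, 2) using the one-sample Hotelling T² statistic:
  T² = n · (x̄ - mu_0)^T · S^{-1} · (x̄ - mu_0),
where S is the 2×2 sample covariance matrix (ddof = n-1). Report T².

Step 1 — sample mean vector:
  mean(X) = (1 + 9 + 6 + 9 + 6) / 5 = 31/5 = 6.2
  mean(Y) = (7 + 1 + 5 + 5 + 4) / 5 = 22/5 = 4.4
  x̄ = (6.2, 4.4),  deviation x̄ - mu_0 = (6.2, 4.4) - (5, 2) = (1.2, 2.4).

Step 2 — sample covariance matrix, S[i,j] = (1/(n-1)) · Σ_k (x_{k,i} - mean_i) · (x_{k,j} - mean_j), divisor n-1 = 4:
  S[X,X] = ((-5.2)·(-5.2) + (2.8)·(2.8) + (-0.2)·(-0.2) + (2.8)·(2.8) + (-0.2)·(-0.2)) / 4 = 42.8/4 = 10.7
  S[X,Y] = ((-5.2)·(2.6) + (2.8)·(-3.4) + (-0.2)·(0.6) + (2.8)·(0.6) + (-0.2)·(-0.4)) / 4 = -21.4/4 = -5.35
  S[Y,Y] = ((2.6)·(2.6) + (-3.4)·(-3.4) + (0.6)·(0.6) + (0.6)·(0.6) + (-0.4)·(-0.4)) / 4 = 19.2/4 = 4.8
  S = [[10.7, -5.35],
 [-5.35, 4.8]].

Step 3 — invert S. det(S) = 10.7·4.8 - (-5.35)² = 22.7375.
  S^{-1} = (1/det) · [[d, -b], [-b, a]] = [[0.2111, 0.2353],
 [0.2353, 0.4706]].

Step 4 — quadratic form (x̄ - mu_0)^T · S^{-1} · (x̄ - mu_0):
  S^{-1} · (x̄ - mu_0) = (0.818, 1.4118),
  (x̄ - mu_0)^T · [...] = (1.2)·(0.818) + (2.4)·(1.4118) = 4.3699.

Step 5 — scale by n: T² = 5 · 4.3699 = 21.8494.

T² ≈ 21.8494


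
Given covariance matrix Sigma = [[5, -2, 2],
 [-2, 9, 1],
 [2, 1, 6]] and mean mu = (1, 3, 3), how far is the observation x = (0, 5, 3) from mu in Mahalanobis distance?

Step 1 — centre the observation: (x - mu) = (-1, 2, 0).

Step 2 — invert Sigma (cofactor / det for 3×3, or solve directly):
  Sigma^{-1} = [[0.269, 0.0711, -0.1015],
 [0.0711, 0.132, -0.0457],
 [-0.1015, -0.0457, 0.2081]].

Step 3 — form the quadratic (x - mu)^T · Sigma^{-1} · (x - mu):
  Sigma^{-1} · (x - mu) = (-0.1269, 0.1929, 0.0102).
  (x - mu)^T · [Sigma^{-1} · (x - mu)] = (-1)·(-0.1269) + (2)·(0.1929) + (0)·(0.0102) = 0.5127.

Step 4 — take square root: d = √(0.5127) ≈ 0.716.

d(x, mu) = √(0.5127) ≈ 0.716


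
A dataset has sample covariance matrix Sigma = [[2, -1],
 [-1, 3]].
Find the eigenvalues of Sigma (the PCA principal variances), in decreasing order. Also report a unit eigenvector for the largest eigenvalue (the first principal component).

Step 1 — characteristic polynomial of 2×2 Sigma:
  det(Sigma - λI) = λ² - trace · λ + det = 0.
  trace = 2 + 3 = 5, det = 2·3 - (-1)² = 5.
Step 2 — discriminant:
  Δ = trace² - 4·det = 25 - 20 = 5.
Step 3 — eigenvalues:
  λ = (trace ± √Δ)/2 = (5 ± 2.2361)/2,
  λ_1 = 3.618,  λ_2 = 1.382.

Step 4 — unit eigenvector for λ_1: solve (Sigma - λ_1 I)v = 0. First row:
  (2 - 3.618)·v_x + (-1)·v_y = 0, i.e. (-1.618)·v_x + (-1)·v_y = 0,
  so v ∝ (b, λ_1 - a) = (-1, 1.618); multiply by -1 so the first entry is positive: u = (1, -1.618).
  ||u|| = √((1)² + (-1.618)²) = √(3.618) ≈ 1.9021,
  v_1 = u/||u|| ≈ (0.5257, -0.8507) (||v_1|| = 1).

λ_1 = 3.618,  λ_2 = 1.382;  v_1 ≈ (0.5257, -0.8507)


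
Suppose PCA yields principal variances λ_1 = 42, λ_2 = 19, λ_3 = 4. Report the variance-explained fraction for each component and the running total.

Step 1 — total variance = trace(Sigma) = Σ λ_i = 42 + 19 + 4 = 65.

Step 2 — fraction explained by component i = λ_i / Σ λ:
  PC1: 42/65 = 0.6462
  PC2: 19/65 = 0.2923
  PC3: 4/65 = 0.0615

Step 3 — cumulative fraction after k components = (λ_1 + ... + λ_k) / Σ λ:
  k = 1: 42/65 = 0.6462
  k = 2: (42 + 19)/65 = 61/65 = 0.9385
  k = 3: (42 + 19 + 4)/65 = 65/65 = 1

Summary (fraction, with percent):

explained: PC1 0.6462 (64.62%), PC2 0.2923 (29.23%), PC3 0.0615 (6.15%);  cumulative: 0.6462, 0.9385, 1


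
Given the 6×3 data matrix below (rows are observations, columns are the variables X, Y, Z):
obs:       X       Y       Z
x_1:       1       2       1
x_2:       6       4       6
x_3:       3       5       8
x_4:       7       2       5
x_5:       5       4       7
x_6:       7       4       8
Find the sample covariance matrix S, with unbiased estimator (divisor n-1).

Step 1 — column means:
  mean(X) = (1 + 6 + 3 + 7 + 5 + 7) / 6 = 29/6 = 4.8333
  mean(Y) = (2 + 4 + 5 + 2 + 4 + 4) / 6 = 21/6 = 3.5
  mean(Z) = (1 + 6 + 8 + 5 + 7 + 8) / 6 = 35/6 = 5.8333

Step 2 — sample covariance S[i,j] = (1/(n-1)) · Σ_k (x_{k,i} - mean_i) · (x_{k,j} - mean_j), with n-1 = 5.
  S[X,X] = ((-3.8333)·(-3.8333) + (1.1667)·(1.1667) + (-1.8333)·(-1.8333) + (2.1667)·(2.1667) + (0.1667)·(0.1667) + (2.1667)·(2.1667)) / 5 = 28.8333/5 = 5.7667
  S[X,Y] = ((-3.8333)·(-1.5) + (1.1667)·(0.5) + (-1.8333)·(1.5) + (2.1667)·(-1.5) + (0.1667)·(0.5) + (2.1667)·(0.5)) / 5 = 1.5/5 = 0.3
  S[X,Z] = ((-3.8333)·(-4.8333) + (1.1667)·(0.1667) + (-1.8333)·(2.1667) + (2.1667)·(-0.8333) + (0.1667)·(1.1667) + (2.1667)·(2.1667)) / 5 = 17.8333/5 = 3.5667
  S[Y,Y] = ((-1.5)·(-1.5) + (0.5)·(0.5) + (1.5)·(1.5) + (-1.5)·(-1.5) + (0.5)·(0.5) + (0.5)·(0.5)) / 5 = 7.5/5 = 1.5
  S[Y,Z] = ((-1.5)·(-4.8333) + (0.5)·(0.1667) + (1.5)·(2.1667) + (-1.5)·(-0.8333) + (0.5)·(1.1667) + (0.5)·(2.1667)) / 5 = 13.5/5 = 2.7
  S[Z,Z] = ((-4.8333)·(-4.8333) + (0.1667)·(0.1667) + (2.1667)·(2.1667) + (-0.8333)·(-0.8333) + (1.1667)·(1.1667) + (2.1667)·(2.1667)) / 5 = 34.8333/5 = 6.9667

S is symmetric (S[j,i] = S[i,j]). Assembling:

S = [[5.7667, 0.3, 3.5667],
 [0.3, 1.5, 2.7],
 [3.5667, 2.7, 6.9667]]


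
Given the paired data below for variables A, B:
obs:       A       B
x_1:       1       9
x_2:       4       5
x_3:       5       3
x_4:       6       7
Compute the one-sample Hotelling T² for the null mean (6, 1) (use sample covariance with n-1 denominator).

Step 1 — sample mean vector:
  mean(A) = (1 + 4 + 5 + 6) / 4 = 16/4 = 4
  mean(B) = (9 + 5 + 3 + 7) / 4 = 24/4 = 6
  x̄ = (4, 6),  deviation x̄ - mu_0 = (4, 6) - (6, 1) = (-2, 5).

Step 2 — sample covariance matrix, S[i,j] = (1/(n-1)) · Σ_k (x_{k,i} - mean_i) · (x_{k,j} - mean_j), divisor n-1 = 3:
  S[A,A] = ((-3)·(-3) + (0)·(0) + (1)·(1) + (2)·(2)) / 3 = 14/3 = 4.6667
  S[A,B] = ((-3)·(3) + (0)·(-1) + (1)·(-3) + (2)·(1)) / 3 = -10/3 = -3.3333
  S[B,B] = ((3)·(3) + (-1)·(-1) + (-3)·(-3) + (1)·(1)) / 3 = 20/3 = 6.6667
  S = [[4.6667, -3.3333],
 [-3.3333, 6.6667]].

Step 3 — invert S. det(S) = 4.6667·6.6667 - (-3.3333)² = 20.
  S^{-1} = (1/det) · [[d, -b], [-b, a]] = [[0.3333, 0.1667],
 [0.1667, 0.2333]].

Step 4 — quadratic form (x̄ - mu_0)^T · S^{-1} · (x̄ - mu_0):
  S^{-1} · (x̄ - mu_0) = (0.1667, 0.8333),
  (x̄ - mu_0)^T · [...] = (-2)·(0.1667) + (5)·(0.8333) = 3.8333.

Step 5 — scale by n: T² = 4 · 3.8333 = 15.3333.

T² ≈ 15.3333


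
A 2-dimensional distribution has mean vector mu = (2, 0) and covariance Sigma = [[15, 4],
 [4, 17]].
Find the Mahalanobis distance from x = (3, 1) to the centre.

Step 1 — centre the observation: (x - mu) = (1, 1).

Step 2 — invert Sigma. det(Sigma) = 15·17 - (4)² = 239.
  Sigma^{-1} = (1/det) · [[d, -b], [-b, a]] = [[0.0711, -0.0167],
 [-0.0167, 0.0628]].

Step 3 — form the quadratic (x - mu)^T · Sigma^{-1} · (x - mu):
  Sigma^{-1} · (x - mu) = (0.0544, 0.046).
  (x - mu)^T · [Sigma^{-1} · (x - mu)] = (1)·(0.0544) + (1)·(0.046) = 0.1004.

Step 4 — take square root: d = √(0.1004) ≈ 0.3169.

d(x, mu) = √(0.1004) ≈ 0.3169


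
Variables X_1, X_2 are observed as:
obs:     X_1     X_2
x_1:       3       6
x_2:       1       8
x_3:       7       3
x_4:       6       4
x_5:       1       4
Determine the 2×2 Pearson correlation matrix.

Step 1 — column means:
  mean(X_1) = (3 + 1 + 7 + 6 + 1) / 5 = 18/5 = 3.6
  mean(X_2) = (6 + 8 + 3 + 4 + 4) / 5 = 25/5 = 5

Step 2 — sample variances and covariances s[i,j] = (1/(n-1)) · Σ_k (x_{k,i} - mean_i) · (x_{k,j} - mean_j), with n-1 = 4:
  s[X_1,X_1] = ((-0.6)·(-0.6) + (-2.6)·(-2.6) + (3.4)·(3.4) + (2.4)·(2.4) + (-2.6)·(-2.6)) / 4 = 31.2/4 = 7.8
  s[X_1,X_2] = ((-0.6)·(1) + (-2.6)·(3) + (3.4)·(-2) + (2.4)·(-1) + (-2.6)·(-1)) / 4 = -15/4 = -3.75
  s[X_2,X_2] = ((1)·(1) + (3)·(3) + (-2)·(-2) + (-1)·(-1) + (-1)·(-1)) / 4 = 16/4 = 4
  Sample standard deviations s_i = √(s[i,i]):
  s(X_1) = √(7.8) = 2.7928
  s(X_2) = √(4) = 2

Step 3 — r_{ij} = s_{ij} / (s_i · s_j):
  r[X_1,X_1] = 1 (diagonal).
  r[X_1,X_2] = -3.75 / (2.7928 · 2) = -3.75 / 5.5857 = -0.6714
  r[X_2,X_2] = 1 (diagonal).

R is symmetric with unit diagonal. Assembling:

R = [[1, -0.6714],
 [-0.6714, 1]]


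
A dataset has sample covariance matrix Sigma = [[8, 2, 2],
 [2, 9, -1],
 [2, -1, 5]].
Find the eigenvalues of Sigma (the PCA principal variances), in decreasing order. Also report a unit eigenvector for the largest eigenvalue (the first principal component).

Step 1 — characteristic polynomial p(λ) = det(λI - Sigma) = λ³ - tr·λ² + c_1·λ - det, where tr = trace, c_1 = sum of the principal 2×2 minors, det = det(Sigma):
  tr = 8 + 9 + 5 = 22,
  c_1 = (8·9 - (2)²) + (8·5 - (2)²) + (9·5 - (-1)²) = 68 + 36 + 44 = 148,
  det = 8·(9·5 - (-1)²) - (2)·((2)·5 - (-1)·(2)) + (2)·((2)·(-1) - 9·(2)) = 8·(44) - (2)·(12) + (2)·(-20) = 288.
  So p(λ) = λ³ - 22λ² + 148λ - 288.
Step 2 — look for an integer root (rational root theorem: any rational root is an integer divisor of 288). Testing λ = 8:
  p(8) = 512 - 1408 + 1184 - 288 = 0  ✓
  Dividing out (λ - 8): p(λ) = (λ - 8)(λ² - 14λ + 36).
Step 3 — remaining eigenvalues from the quadratic λ² - 14λ + 36 = 0:
  Δ = 14² - 4·36 = 196 - 144 = 52,  λ = (14 ± √52)/2 = (14 ± 7.2111)/2 ≈ 10.6056 or 3.3944.
  Sorted: λ_1 = 10.6056,  λ_2 = 8,  λ_3 = 3.3944  (check: sum = 22 = tr ✓).

Step 4 — unit eigenvector for λ_1 ≈ 10.6056: v spans the null space of (Sigma - λ_1 I), whose rows are
  r_1 = (-2.6056, 2, 2),  r_2 = (2, -1.6056, -1),  r_3 = (2, -1, -5.6056).
  v is orthogonal to every row, so take v ∝ r_1 × r_2 = ((2)·(-1) - (2)·(-1.6056), (2)·(2) - (-2.6056)·(-1), (-2.6056)·(-1.6056) - (2)·(2)) ≈ (1.2111, 1.3944, 0.1833).
  Let u = (1.2111, 1.3944, 0.1833).
  ||u|| = √((1.2111)² + (1.3944)² + (0.1833)²) = √(3.4449) ≈ 1.856,  v_1 = u/||u|| ≈ (0.6525, 0.7513, 0.0988) (||v_1|| = 1).

λ_1 = 10.6056,  λ_2 = 8,  λ_3 = 3.3944;  v_1 ≈ (0.6525, 0.7513, 0.0988)


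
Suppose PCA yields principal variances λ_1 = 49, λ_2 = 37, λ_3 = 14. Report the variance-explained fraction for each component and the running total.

Step 1 — total variance = trace(Sigma) = Σ λ_i = 49 + 37 + 14 = 100.

Step 2 — fraction explained by component i = λ_i / Σ λ:
  PC1: 49/100 = 0.49
  PC2: 37/100 = 0.37
  PC3: 14/100 = 0.14

Step 3 — cumulative fraction after k components = (λ_1 + ... + λ_k) / Σ λ:
  k = 1: 49/100 = 0.49
  k = 2: (49 + 37)/100 = 86/100 = 0.86
  k = 3: (49 + 37 + 14)/100 = 100/100 = 1

Summary (fraction, with percent):

explained: PC1 0.49 (49%), PC2 0.37 (37%), PC3 0.14 (14%);  cumulative: 0.49, 0.86, 1


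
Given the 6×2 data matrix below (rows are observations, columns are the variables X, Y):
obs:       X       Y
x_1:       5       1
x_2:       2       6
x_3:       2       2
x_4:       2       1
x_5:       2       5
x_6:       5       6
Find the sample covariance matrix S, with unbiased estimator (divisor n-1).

Step 1 — column means:
  mean(X) = (5 + 2 + 2 + 2 + 2 + 5) / 6 = 18/6 = 3
  mean(Y) = (1 + 6 + 2 + 1 + 5 + 6) / 6 = 21/6 = 3.5

Step 2 — sample covariance S[i,j] = (1/(n-1)) · Σ_k (x_{k,i} - mean_i) · (x_{k,j} - mean_j), with n-1 = 5.
  S[X,X] = ((2)·(2) + (-1)·(-1) + (-1)·(-1) + (-1)·(-1) + (-1)·(-1) + (2)·(2)) / 5 = 12/5 = 2.4
  S[X,Y] = ((2)·(-2.5) + (-1)·(2.5) + (-1)·(-1.5) + (-1)·(-2.5) + (-1)·(1.5) + (2)·(2.5)) / 5 = 0/5 = 0
  S[Y,Y] = ((-2.5)·(-2.5) + (2.5)·(2.5) + (-1.5)·(-1.5) + (-2.5)·(-2.5) + (1.5)·(1.5) + (2.5)·(2.5)) / 5 = 29.5/5 = 5.9

S is symmetric (S[j,i] = S[i,j]). Assembling:

S = [[2.4, 0],
 [0, 5.9]]


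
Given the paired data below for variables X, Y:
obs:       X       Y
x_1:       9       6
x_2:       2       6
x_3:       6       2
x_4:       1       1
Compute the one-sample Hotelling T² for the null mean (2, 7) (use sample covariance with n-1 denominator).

Step 1 — sample mean vector:
  mean(X) = (9 + 2 + 6 + 1) / 4 = 18/4 = 4.5
  mean(Y) = (6 + 6 + 2 + 1) / 4 = 15/4 = 3.75
  x̄ = (4.5, 3.75),  deviation x̄ - mu_0 = (4.5, 3.75) - (2, 7) = (2.5, -3.25).

Step 2 — sample covariance matrix, S[i,j] = (1/(n-1)) · Σ_k (x_{k,i} - mean_i) · (x_{k,j} - mean_j), divisor n-1 = 3:
  S[X,X] = ((4.5)·(4.5) + (-2.5)·(-2.5) + (1.5)·(1.5) + (-3.5)·(-3.5)) / 3 = 41/3 = 13.6667
  S[X,Y] = ((4.5)·(2.25) + (-2.5)·(2.25) + (1.5)·(-1.75) + (-3.5)·(-2.75)) / 3 = 11.5/3 = 3.8333
  S[Y,Y] = ((2.25)·(2.25) + (2.25)·(2.25) + (-1.75)·(-1.75) + (-2.75)·(-2.75)) / 3 = 20.75/3 = 6.9167
  S = [[13.6667, 3.8333],
 [3.8333, 6.9167]].

Step 3 — invert S. det(S) = 13.6667·6.9167 - (3.8333)² = 79.8333.
  S^{-1} = (1/det) · [[d, -b], [-b, a]] = [[0.0866, -0.048],
 [-0.048, 0.1712]].

Step 4 — quadratic form (x̄ - mu_0)^T · S^{-1} · (x̄ - mu_0):
  S^{-1} · (x̄ - mu_0) = (0.3727, -0.6764),
  (x̄ - mu_0)^T · [...] = (2.5)·(0.3727) + (-3.25)·(-0.6764) = 3.13.

Step 5 — scale by n: T² = 4 · 3.13 = 12.5198.

T² ≈ 12.5198


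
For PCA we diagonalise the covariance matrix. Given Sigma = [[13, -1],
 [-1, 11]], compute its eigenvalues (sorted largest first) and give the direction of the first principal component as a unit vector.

Step 1 — characteristic polynomial of 2×2 Sigma:
  det(Sigma - λI) = λ² - trace · λ + det = 0.
  trace = 13 + 11 = 24, det = 13·11 - (-1)² = 142.
Step 2 — discriminant:
  Δ = trace² - 4·det = 576 - 568 = 8.
Step 3 — eigenvalues:
  λ = (trace ± √Δ)/2 = (24 ± 2.8284)/2,
  λ_1 = 13.4142,  λ_2 = 10.5858.

Step 4 — unit eigenvector for λ_1: solve (Sigma - λ_1 I)v = 0. First row:
  (13 - 13.4142)·v_x + (-1)·v_y = 0, i.e. (-0.4142)·v_x + (-1)·v_y = 0,
  so v ∝ (b, λ_1 - a) = (-1, 0.4142); multiply by -1 so the first entry is positive: u = (1, -0.4142).
  ||u|| = √((1)² + (-0.4142)²) = √(1.1716) ≈ 1.0824,
  v_1 = u/||u|| ≈ (0.9239, -0.3827) (||v_1|| = 1).

λ_1 = 13.4142,  λ_2 = 10.5858;  v_1 ≈ (0.9239, -0.3827)


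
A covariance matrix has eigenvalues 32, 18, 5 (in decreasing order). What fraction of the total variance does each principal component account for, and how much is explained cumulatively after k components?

Step 1 — total variance = trace(Sigma) = Σ λ_i = 32 + 18 + 5 = 55.

Step 2 — fraction explained by component i = λ_i / Σ λ:
  PC1: 32/55 = 0.5818
  PC2: 18/55 = 0.3273
  PC3: 5/55 = 0.0909

Step 3 — cumulative fraction after k components = (λ_1 + ... + λ_k) / Σ λ:
  k = 1: 32/55 = 0.5818
  k = 2: (32 + 18)/55 = 50/55 = 0.9091
  k = 3: (32 + 18 + 5)/55 = 55/55 = 1

Summary (fraction, with percent):

explained: PC1 0.5818 (58.18%), PC2 0.3273 (32.73%), PC3 0.0909 (9.09%);  cumulative: 0.5818, 0.9091, 1


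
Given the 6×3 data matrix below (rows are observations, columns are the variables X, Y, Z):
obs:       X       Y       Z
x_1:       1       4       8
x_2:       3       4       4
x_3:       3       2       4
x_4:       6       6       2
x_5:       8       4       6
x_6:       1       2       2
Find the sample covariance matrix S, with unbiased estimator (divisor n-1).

Step 1 — column means:
  mean(X) = (1 + 3 + 3 + 6 + 8 + 1) / 6 = 22/6 = 3.6667
  mean(Y) = (4 + 4 + 2 + 6 + 4 + 2) / 6 = 22/6 = 3.6667
  mean(Z) = (8 + 4 + 4 + 2 + 6 + 2) / 6 = 26/6 = 4.3333

Step 2 — sample covariance S[i,j] = (1/(n-1)) · Σ_k (x_{k,i} - mean_i) · (x_{k,j} - mean_j), with n-1 = 5.
  S[X,X] = ((-2.6667)·(-2.6667) + (-0.6667)·(-0.6667) + (-0.6667)·(-0.6667) + (2.3333)·(2.3333) + (4.3333)·(4.3333) + (-2.6667)·(-2.6667)) / 5 = 39.3333/5 = 7.8667
  S[X,Y] = ((-2.6667)·(0.3333) + (-0.6667)·(0.3333) + (-0.6667)·(-1.6667) + (2.3333)·(2.3333) + (4.3333)·(0.3333) + (-2.6667)·(-1.6667)) / 5 = 11.3333/5 = 2.2667
  S[X,Z] = ((-2.6667)·(3.6667) + (-0.6667)·(-0.3333) + (-0.6667)·(-0.3333) + (2.3333)·(-2.3333) + (4.3333)·(1.6667) + (-2.6667)·(-2.3333)) / 5 = -1.3333/5 = -0.2667
  S[Y,Y] = ((0.3333)·(0.3333) + (0.3333)·(0.3333) + (-1.6667)·(-1.6667) + (2.3333)·(2.3333) + (0.3333)·(0.3333) + (-1.6667)·(-1.6667)) / 5 = 11.3333/5 = 2.2667
  S[Y,Z] = ((0.3333)·(3.6667) + (0.3333)·(-0.3333) + (-1.6667)·(-0.3333) + (2.3333)·(-2.3333) + (0.3333)·(1.6667) + (-1.6667)·(-2.3333)) / 5 = 0.6667/5 = 0.1333
  S[Z,Z] = ((3.6667)·(3.6667) + (-0.3333)·(-0.3333) + (-0.3333)·(-0.3333) + (-2.3333)·(-2.3333) + (1.6667)·(1.6667) + (-2.3333)·(-2.3333)) / 5 = 27.3333/5 = 5.4667

S is symmetric (S[j,i] = S[i,j]). Assembling:

S = [[7.8667, 2.2667, -0.2667],
 [2.2667, 2.2667, 0.1333],
 [-0.2667, 0.1333, 5.4667]]


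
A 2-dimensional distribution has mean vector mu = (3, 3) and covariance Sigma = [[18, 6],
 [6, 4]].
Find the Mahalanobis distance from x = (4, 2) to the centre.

Step 1 — centre the observation: (x - mu) = (1, -1).

Step 2 — invert Sigma. det(Sigma) = 18·4 - (6)² = 36.
  Sigma^{-1} = (1/det) · [[d, -b], [-b, a]] = [[0.1111, -0.1667],
 [-0.1667, 0.5]].

Step 3 — form the quadratic (x - mu)^T · Sigma^{-1} · (x - mu):
  Sigma^{-1} · (x - mu) = (0.2778, -0.6667).
  (x - mu)^T · [Sigma^{-1} · (x - mu)] = (1)·(0.2778) + (-1)·(-0.6667) = 0.9444.

Step 4 — take square root: d = √(0.9444) ≈ 0.9718.

d(x, mu) = √(0.9444) ≈ 0.9718


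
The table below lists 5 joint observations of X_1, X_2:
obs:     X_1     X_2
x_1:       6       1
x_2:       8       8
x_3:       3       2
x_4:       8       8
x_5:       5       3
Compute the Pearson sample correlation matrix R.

Step 1 — column means:
  mean(X_1) = (6 + 8 + 3 + 8 + 5) / 5 = 30/5 = 6
  mean(X_2) = (1 + 8 + 2 + 8 + 3) / 5 = 22/5 = 4.4

Step 2 — sample variances and covariances s[i,j] = (1/(n-1)) · Σ_k (x_{k,i} - mean_i) · (x_{k,j} - mean_j), with n-1 = 4:
  s[X_1,X_1] = ((0)·(0) + (2)·(2) + (-3)·(-3) + (2)·(2) + (-1)·(-1)) / 4 = 18/4 = 4.5
  s[X_1,X_2] = ((0)·(-3.4) + (2)·(3.6) + (-3)·(-2.4) + (2)·(3.6) + (-1)·(-1.4)) / 4 = 23/4 = 5.75
  s[X_2,X_2] = ((-3.4)·(-3.4) + (3.6)·(3.6) + (-2.4)·(-2.4) + (3.6)·(3.6) + (-1.4)·(-1.4)) / 4 = 45.2/4 = 11.3
  Sample standard deviations s_i = √(s[i,i]):
  s(X_1) = √(4.5) = 2.1213
  s(X_2) = √(11.3) = 3.3615

Step 3 — r_{ij} = s_{ij} / (s_i · s_j):
  r[X_1,X_1] = 1 (diagonal).
  r[X_1,X_2] = 5.75 / (2.1213 · 3.3615) = 5.75 / 7.1309 = 0.8063
  r[X_2,X_2] = 1 (diagonal).

R is symmetric with unit diagonal. Assembling:

R = [[1, 0.8063],
 [0.8063, 1]]


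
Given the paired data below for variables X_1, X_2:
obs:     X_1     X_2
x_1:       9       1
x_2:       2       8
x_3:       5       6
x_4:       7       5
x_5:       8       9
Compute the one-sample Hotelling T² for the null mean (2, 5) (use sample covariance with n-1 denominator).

Step 1 — sample mean vector:
  mean(X_1) = (9 + 2 + 5 + 7 + 8) / 5 = 31/5 = 6.2
  mean(X_2) = (1 + 8 + 6 + 5 + 9) / 5 = 29/5 = 5.8
  x̄ = (6.2, 5.8),  deviation x̄ - mu_0 = (6.2, 5.8) - (2, 5) = (4.2, 0.8).

Step 2 — sample covariance matrix, S[i,j] = (1/(n-1)) · Σ_k (x_{k,i} - mean_i) · (x_{k,j} - mean_j), divisor n-1 = 4:
  S[X_1,X_1] = ((2.8)·(2.8) + (-4.2)·(-4.2) + (-1.2)·(-1.2) + (0.8)·(0.8) + (1.8)·(1.8)) / 4 = 30.8/4 = 7.7
  S[X_1,X_2] = ((2.8)·(-4.8) + (-4.2)·(2.2) + (-1.2)·(0.2) + (0.8)·(-0.8) + (1.8)·(3.2)) / 4 = -17.8/4 = -4.45
  S[X_2,X_2] = ((-4.8)·(-4.8) + (2.2)·(2.2) + (0.2)·(0.2) + (-0.8)·(-0.8) + (3.2)·(3.2)) / 4 = 38.8/4 = 9.7
  S = [[7.7, -4.45],
 [-4.45, 9.7]].

Step 3 — invert S. det(S) = 7.7·9.7 - (-4.45)² = 54.8875.
  S^{-1} = (1/det) · [[d, -b], [-b, a]] = [[0.1767, 0.0811],
 [0.0811, 0.1403]].

Step 4 — quadratic form (x̄ - mu_0)^T · S^{-1} · (x̄ - mu_0):
  S^{-1} · (x̄ - mu_0) = (0.8071, 0.4527),
  (x̄ - mu_0)^T · [...] = (4.2)·(0.8071) + (0.8)·(0.4527) = 3.752.

Step 5 — scale by n: T² = 5 · 3.752 = 18.7602.

T² ≈ 18.7602


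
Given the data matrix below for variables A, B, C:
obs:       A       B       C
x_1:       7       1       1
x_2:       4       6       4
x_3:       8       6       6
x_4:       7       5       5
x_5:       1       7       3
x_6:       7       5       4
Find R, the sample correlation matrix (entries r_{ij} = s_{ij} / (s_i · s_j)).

Step 1 — column means:
  mean(A) = (7 + 4 + 8 + 7 + 1 + 7) / 6 = 34/6 = 5.6667
  mean(B) = (1 + 6 + 6 + 5 + 7 + 5) / 6 = 30/6 = 5
  mean(C) = (1 + 4 + 6 + 5 + 3 + 4) / 6 = 23/6 = 3.8333

Step 2 — sample variances and covariances s[i,j] = (1/(n-1)) · Σ_k (x_{k,i} - mean_i) · (x_{k,j} - mean_j), with n-1 = 5:
  s[A,A] = ((1.3333)·(1.3333) + (-1.6667)·(-1.6667) + (2.3333)·(2.3333) + (1.3333)·(1.3333) + (-4.6667)·(-4.6667) + (1.3333)·(1.3333)) / 5 = 35.3333/5 = 7.0667
  s[A,B] = ((1.3333)·(-4) + (-1.6667)·(1) + (2.3333)·(1) + (1.3333)·(0) + (-4.6667)·(2) + (1.3333)·(0)) / 5 = -14/5 = -2.8
  s[A,C] = ((1.3333)·(-2.8333) + (-1.6667)·(0.1667) + (2.3333)·(2.1667) + (1.3333)·(1.1667) + (-4.6667)·(-0.8333) + (1.3333)·(0.1667)) / 5 = 6.6667/5 = 1.3333
  s[B,B] = ((-4)·(-4) + (1)·(1) + (1)·(1) + (0)·(0) + (2)·(2) + (0)·(0)) / 5 = 22/5 = 4.4
  s[B,C] = ((-4)·(-2.8333) + (1)·(0.1667) + (1)·(2.1667) + (0)·(1.1667) + (2)·(-0.8333) + (0)·(0.1667)) / 5 = 12/5 = 2.4
  s[C,C] = ((-2.8333)·(-2.8333) + (0.1667)·(0.1667) + (2.1667)·(2.1667) + (1.1667)·(1.1667) + (-0.8333)·(-0.8333) + (0.1667)·(0.1667)) / 5 = 14.8333/5 = 2.9667
  Sample standard deviations s_i = √(s[i,i]):
  s(A) = √(7.0667) = 2.6583
  s(B) = √(4.4) = 2.0976
  s(C) = √(2.9667) = 1.7224

Step 3 — r_{ij} = s_{ij} / (s_i · s_j):
  r[A,A] = 1 (diagonal).
  r[A,B] = -2.8 / (2.6583 · 2.0976) = -2.8 / 5.5761 = -0.5021
  r[A,C] = 1.3333 / (2.6583 · 1.7224) = 1.3333 / 4.5787 = 0.2912
  r[B,B] = 1 (diagonal).
  r[B,C] = 2.4 / (2.0976 · 1.7224) = 2.4 / 3.6129 = 0.6643
  r[C,C] = 1 (diagonal).

R is symmetric with unit diagonal. Assembling:

R = [[1, -0.5021, 0.2912],
 [-0.5021, 1, 0.6643],
 [0.2912, 0.6643, 1]]


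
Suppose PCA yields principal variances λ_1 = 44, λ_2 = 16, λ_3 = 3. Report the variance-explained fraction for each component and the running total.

Step 1 — total variance = trace(Sigma) = Σ λ_i = 44 + 16 + 3 = 63.

Step 2 — fraction explained by component i = λ_i / Σ λ:
  PC1: 44/63 = 0.6984
  PC2: 16/63 = 0.254
  PC3: 3/63 = 0.0476

Step 3 — cumulative fraction after k components = (λ_1 + ... + λ_k) / Σ λ:
  k = 1: 44/63 = 0.6984
  k = 2: (44 + 16)/63 = 60/63 = 0.9524
  k = 3: (44 + 16 + 3)/63 = 63/63 = 1

Summary (fraction, with percent):

explained: PC1 0.6984 (69.84%), PC2 0.254 (25.4%), PC3 0.0476 (4.76%);  cumulative: 0.6984, 0.9524, 1


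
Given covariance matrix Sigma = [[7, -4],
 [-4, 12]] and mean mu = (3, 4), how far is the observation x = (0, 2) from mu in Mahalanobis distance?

Step 1 — centre the observation: (x - mu) = (-3, -2).

Step 2 — invert Sigma. det(Sigma) = 7·12 - (-4)² = 68.
  Sigma^{-1} = (1/det) · [[d, -b], [-b, a]] = [[0.1765, 0.0588],
 [0.0588, 0.1029]].

Step 3 — form the quadratic (x - mu)^T · Sigma^{-1} · (x - mu):
  Sigma^{-1} · (x - mu) = (-0.6471, -0.3824).
  (x - mu)^T · [Sigma^{-1} · (x - mu)] = (-3)·(-0.6471) + (-2)·(-0.3824) = 2.7059.

Step 4 — take square root: d = √(2.7059) ≈ 1.645.

d(x, mu) = √(2.7059) ≈ 1.645


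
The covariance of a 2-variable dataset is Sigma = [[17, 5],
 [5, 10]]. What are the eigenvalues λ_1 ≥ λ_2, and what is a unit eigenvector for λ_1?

Step 1 — characteristic polynomial of 2×2 Sigma:
  det(Sigma - λI) = λ² - trace · λ + det = 0.
  trace = 17 + 10 = 27, det = 17·10 - (5)² = 145.
Step 2 — discriminant:
  Δ = trace² - 4·det = 729 - 580 = 149.
Step 3 — eigenvalues:
  λ = (trace ± √Δ)/2 = (27 ± 12.2066)/2,
  λ_1 = 19.6033,  λ_2 = 7.3967.

Step 4 — unit eigenvector for λ_1: solve (Sigma - λ_1 I)v = 0. First row:
  (17 - 19.6033)·v_x + (5)·v_y = 0, i.e. (-2.6033)·v_x + (5)·v_y = 0,
  so v ∝ (b, λ_1 - a) = (5, 2.6033) = u.
  ||u|| = √((5)² + (2.6033)²) = √(31.7771) ≈ 5.6371,
  v_1 = u/||u|| ≈ (0.887, 0.4618) (||v_1|| = 1).

λ_1 = 19.6033,  λ_2 = 7.3967;  v_1 ≈ (0.887, 0.4618)


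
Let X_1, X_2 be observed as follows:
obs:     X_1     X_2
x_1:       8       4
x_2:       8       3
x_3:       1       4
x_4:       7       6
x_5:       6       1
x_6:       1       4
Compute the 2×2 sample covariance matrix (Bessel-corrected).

Step 1 — column means:
  mean(X_1) = (8 + 8 + 1 + 7 + 6 + 1) / 6 = 31/6 = 5.1667
  mean(X_2) = (4 + 3 + 4 + 6 + 1 + 4) / 6 = 22/6 = 3.6667

Step 2 — sample covariance S[i,j] = (1/(n-1)) · Σ_k (x_{k,i} - mean_i) · (x_{k,j} - mean_j), with n-1 = 5.
  S[X_1,X_1] = ((2.8333)·(2.8333) + (2.8333)·(2.8333) + (-4.1667)·(-4.1667) + (1.8333)·(1.8333) + (0.8333)·(0.8333) + (-4.1667)·(-4.1667)) / 5 = 54.8333/5 = 10.9667
  S[X_1,X_2] = ((2.8333)·(0.3333) + (2.8333)·(-0.6667) + (-4.1667)·(0.3333) + (1.8333)·(2.3333) + (0.8333)·(-2.6667) + (-4.1667)·(0.3333)) / 5 = -1.6667/5 = -0.3333
  S[X_2,X_2] = ((0.3333)·(0.3333) + (-0.6667)·(-0.6667) + (0.3333)·(0.3333) + (2.3333)·(2.3333) + (-2.6667)·(-2.6667) + (0.3333)·(0.3333)) / 5 = 13.3333/5 = 2.6667

S is symmetric (S[j,i] = S[i,j]). Assembling:

S = [[10.9667, -0.3333],
 [-0.3333, 2.6667]]


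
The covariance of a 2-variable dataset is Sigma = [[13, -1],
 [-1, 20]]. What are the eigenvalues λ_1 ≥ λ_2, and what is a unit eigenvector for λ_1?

Step 1 — characteristic polynomial of 2×2 Sigma:
  det(Sigma - λI) = λ² - trace · λ + det = 0.
  trace = 13 + 20 = 33, det = 13·20 - (-1)² = 259.
Step 2 — discriminant:
  Δ = trace² - 4·det = 1089 - 1036 = 53.
Step 3 — eigenvalues:
  λ = (trace ± √Δ)/2 = (33 ± 7.2801)/2,
  λ_1 = 20.1401,  λ_2 = 12.8599.

Step 4 — unit eigenvector for λ_1: solve (Sigma - λ_1 I)v = 0. First row:
  (13 - 20.1401)·v_x + (-1)·v_y = 0, i.e. (-7.1401)·v_x + (-1)·v_y = 0,
  so v ∝ (b, λ_1 - a) = (-1, 7.1401); multiply by -1 so the first entry is positive: u = (1, -7.1401).
  ||u|| = √((1)² + (-7.1401)²) = √(51.9804) ≈ 7.2097,
  v_1 = u/||u|| ≈ (0.1387, -0.9903) (||v_1|| = 1).

λ_1 = 20.1401,  λ_2 = 12.8599;  v_1 ≈ (0.1387, -0.9903)
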